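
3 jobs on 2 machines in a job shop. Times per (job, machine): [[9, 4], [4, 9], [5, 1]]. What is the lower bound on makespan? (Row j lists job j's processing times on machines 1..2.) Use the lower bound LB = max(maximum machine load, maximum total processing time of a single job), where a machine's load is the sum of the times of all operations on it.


Machine loads:
  Machine 1: 9 + 4 + 5 = 18
  Machine 2: 4 + 9 + 1 = 14
Max machine load = 18
Job totals:
  Job 1: 13
  Job 2: 13
  Job 3: 6
Max job total = 13
Lower bound = max(18, 13) = 18

18


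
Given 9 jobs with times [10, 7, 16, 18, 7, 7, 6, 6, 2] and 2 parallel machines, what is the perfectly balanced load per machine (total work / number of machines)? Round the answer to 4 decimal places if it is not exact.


Total processing time = 10 + 7 + 16 + 18 + 7 + 7 + 6 + 6 + 2 = 79
Number of machines = 2
Ideal balanced load = 79 / 2 = 39.5

39.5


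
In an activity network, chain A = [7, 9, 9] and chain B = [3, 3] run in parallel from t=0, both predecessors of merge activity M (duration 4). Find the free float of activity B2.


ES(B2) = sum of predecessors on chain B = 3
EF(B2) = ES + duration = 3 + 3 = 6
Successor of B2 is M. ES(M) = max(sum(A), sum(B)) = max(25, 6) = 25
Free float = ES(successor) - EF(current) = 25 - 6 = 19

19


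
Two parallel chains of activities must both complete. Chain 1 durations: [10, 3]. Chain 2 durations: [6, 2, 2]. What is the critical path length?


Path A total = 10 + 3 = 13
Path B total = 6 + 2 + 2 = 10
Critical path = longest path = max(13, 10) = 13

13


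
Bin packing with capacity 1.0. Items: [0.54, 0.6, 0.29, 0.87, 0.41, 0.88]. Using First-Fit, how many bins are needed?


Place items sequentially using First-Fit:
  Item 0.54 -> new Bin 1
  Item 0.6 -> new Bin 2
  Item 0.29 -> Bin 1 (now 0.83)
  Item 0.87 -> new Bin 3
  Item 0.41 -> new Bin 4
  Item 0.88 -> new Bin 5
Total bins used = 5

5


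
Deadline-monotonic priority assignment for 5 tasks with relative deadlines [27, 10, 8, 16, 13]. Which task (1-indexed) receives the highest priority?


Sort tasks by relative deadline (ascending):
  Task 3: deadline = 8
  Task 2: deadline = 10
  Task 5: deadline = 13
  Task 4: deadline = 16
  Task 1: deadline = 27
Priority order (highest first): [3, 2, 5, 4, 1]
Highest priority task = 3

3


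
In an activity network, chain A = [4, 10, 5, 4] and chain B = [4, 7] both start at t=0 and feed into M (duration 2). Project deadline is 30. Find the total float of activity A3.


Forward pass: ES(A3) = sum of predecessors on chain A = 14
EF = ES + duration = 14 + 5 = 19
Backward pass: LF(M) = deadline = 30; LS(M) = 30 - 2 = 28
LF(A3) = LS(M) - sum(successors on chain A) = 28 - 4 = 24
LS = LF - duration = 24 - 5 = 19
Total float = LS - ES = 19 - 14 = 5

5


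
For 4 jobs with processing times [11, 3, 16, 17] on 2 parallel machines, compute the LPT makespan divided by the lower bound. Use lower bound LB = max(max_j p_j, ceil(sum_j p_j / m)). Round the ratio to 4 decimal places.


LPT order: [17, 16, 11, 3]
Machine loads after assignment: [20, 27]
LPT makespan = 27
Lower bound = max(max_job, ceil(total/2)) = max(17, 24) = 24
Ratio = 27 / 24 = 1.125

1.125


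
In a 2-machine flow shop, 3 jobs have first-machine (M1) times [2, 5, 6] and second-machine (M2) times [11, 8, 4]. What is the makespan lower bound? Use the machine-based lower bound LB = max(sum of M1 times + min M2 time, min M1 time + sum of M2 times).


LB1 = sum(M1 times) + min(M2 times) = 13 + 4 = 17
LB2 = min(M1 times) + sum(M2 times) = 2 + 23 = 25
Lower bound = max(LB1, LB2) = max(17, 25) = 25

25


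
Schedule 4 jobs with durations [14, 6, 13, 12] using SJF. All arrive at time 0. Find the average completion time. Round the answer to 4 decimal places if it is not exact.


SJF order (ascending): [6, 12, 13, 14]
Completion times:
  Job 1: burst=6, C=6
  Job 2: burst=12, C=18
  Job 3: burst=13, C=31
  Job 4: burst=14, C=45
Average completion = 100/4 = 25.0

25.0


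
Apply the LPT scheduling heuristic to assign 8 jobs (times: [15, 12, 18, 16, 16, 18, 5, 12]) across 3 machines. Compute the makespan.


Sort jobs in decreasing order (LPT): [18, 18, 16, 16, 15, 12, 12, 5]
Assign each job to the least loaded machine:
  Machine 1: jobs [18, 15], load = 33
  Machine 2: jobs [18, 12, 12], load = 42
  Machine 3: jobs [16, 16, 5], load = 37
Makespan = max load = 42

42


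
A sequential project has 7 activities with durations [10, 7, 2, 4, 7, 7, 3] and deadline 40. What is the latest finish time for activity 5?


LF(activity 5) = deadline - sum of successor durations
Successors: activities 6 through 7 with durations [7, 3]
Sum of successor durations = 10
LF = 40 - 10 = 30

30


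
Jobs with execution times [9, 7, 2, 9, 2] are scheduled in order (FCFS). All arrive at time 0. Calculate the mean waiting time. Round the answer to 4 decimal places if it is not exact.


FCFS order (as given): [9, 7, 2, 9, 2]
Waiting times:
  Job 1: wait = 0
  Job 2: wait = 9
  Job 3: wait = 16
  Job 4: wait = 18
  Job 5: wait = 27
Sum of waiting times = 70
Average waiting time = 70/5 = 14.0

14.0


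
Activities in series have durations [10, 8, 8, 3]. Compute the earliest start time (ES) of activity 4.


Activity 4 starts after activities 1 through 3 complete.
Predecessor durations: [10, 8, 8]
ES = 10 + 8 + 8 = 26

26


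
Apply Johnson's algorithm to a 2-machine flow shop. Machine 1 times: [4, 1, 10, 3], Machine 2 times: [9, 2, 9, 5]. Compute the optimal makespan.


Apply Johnson's rule:
  Group 1 (a <= b): [(2, 1, 2), (4, 3, 5), (1, 4, 9)]
  Group 2 (a > b): [(3, 10, 9)]
Optimal job order: [2, 4, 1, 3]
Schedule:
  Job 2: M1 done at 1, M2 done at 3
  Job 4: M1 done at 4, M2 done at 9
  Job 1: M1 done at 8, M2 done at 18
  Job 3: M1 done at 18, M2 done at 27
Makespan = 27

27


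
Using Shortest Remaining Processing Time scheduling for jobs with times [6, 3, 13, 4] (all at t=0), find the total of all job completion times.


Since all jobs arrive at t=0, SRPT equals SPT ordering.
SPT order: [3, 4, 6, 13]
Completion times:
  Job 1: p=3, C=3
  Job 2: p=4, C=7
  Job 3: p=6, C=13
  Job 4: p=13, C=26
Total completion time = 3 + 7 + 13 + 26 = 49

49


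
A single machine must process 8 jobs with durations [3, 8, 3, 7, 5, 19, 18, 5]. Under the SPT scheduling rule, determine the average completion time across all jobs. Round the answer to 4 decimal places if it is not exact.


Sort jobs by processing time (SPT order): [3, 3, 5, 5, 7, 8, 18, 19]
Compute completion times sequentially:
  Job 1: processing = 3, completes at 3
  Job 2: processing = 3, completes at 6
  Job 3: processing = 5, completes at 11
  Job 4: processing = 5, completes at 16
  Job 5: processing = 7, completes at 23
  Job 6: processing = 8, completes at 31
  Job 7: processing = 18, completes at 49
  Job 8: processing = 19, completes at 68
Sum of completion times = 207
Average completion time = 207/8 = 25.875

25.875


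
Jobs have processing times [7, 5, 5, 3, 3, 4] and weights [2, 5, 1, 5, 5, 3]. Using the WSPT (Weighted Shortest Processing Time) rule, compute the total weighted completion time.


Compute p/w ratios and sort ascending (WSPT): [(3, 5), (3, 5), (5, 5), (4, 3), (7, 2), (5, 1)]
Compute weighted completion times:
  Job (p=3,w=5): C=3, w*C=5*3=15
  Job (p=3,w=5): C=6, w*C=5*6=30
  Job (p=5,w=5): C=11, w*C=5*11=55
  Job (p=4,w=3): C=15, w*C=3*15=45
  Job (p=7,w=2): C=22, w*C=2*22=44
  Job (p=5,w=1): C=27, w*C=1*27=27
Total weighted completion time = 216

216


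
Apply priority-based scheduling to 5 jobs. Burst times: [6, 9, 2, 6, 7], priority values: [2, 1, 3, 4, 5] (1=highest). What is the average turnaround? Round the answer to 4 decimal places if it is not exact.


Sort by priority (ascending = highest first):
Order: [(1, 9), (2, 6), (3, 2), (4, 6), (5, 7)]
Completion times:
  Priority 1, burst=9, C=9
  Priority 2, burst=6, C=15
  Priority 3, burst=2, C=17
  Priority 4, burst=6, C=23
  Priority 5, burst=7, C=30
Average turnaround = 94/5 = 18.8

18.8


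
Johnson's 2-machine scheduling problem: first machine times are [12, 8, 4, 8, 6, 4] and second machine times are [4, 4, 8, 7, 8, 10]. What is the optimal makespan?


Apply Johnson's rule:
  Group 1 (a <= b): [(3, 4, 8), (6, 4, 10), (5, 6, 8)]
  Group 2 (a > b): [(4, 8, 7), (1, 12, 4), (2, 8, 4)]
Optimal job order: [3, 6, 5, 4, 1, 2]
Schedule:
  Job 3: M1 done at 4, M2 done at 12
  Job 6: M1 done at 8, M2 done at 22
  Job 5: M1 done at 14, M2 done at 30
  Job 4: M1 done at 22, M2 done at 37
  Job 1: M1 done at 34, M2 done at 41
  Job 2: M1 done at 42, M2 done at 46
Makespan = 46

46


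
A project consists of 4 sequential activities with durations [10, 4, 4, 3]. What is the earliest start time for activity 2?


Activity 2 starts after activities 1 through 1 complete.
Predecessor durations: [10]
ES = 10 = 10

10


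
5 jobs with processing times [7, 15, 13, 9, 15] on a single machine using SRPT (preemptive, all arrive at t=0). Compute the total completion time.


Since all jobs arrive at t=0, SRPT equals SPT ordering.
SPT order: [7, 9, 13, 15, 15]
Completion times:
  Job 1: p=7, C=7
  Job 2: p=9, C=16
  Job 3: p=13, C=29
  Job 4: p=15, C=44
  Job 5: p=15, C=59
Total completion time = 7 + 16 + 29 + 44 + 59 = 155

155


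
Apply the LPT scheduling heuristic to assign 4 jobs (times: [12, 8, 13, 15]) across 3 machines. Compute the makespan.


Sort jobs in decreasing order (LPT): [15, 13, 12, 8]
Assign each job to the least loaded machine:
  Machine 1: jobs [15], load = 15
  Machine 2: jobs [13], load = 13
  Machine 3: jobs [12, 8], load = 20
Makespan = max load = 20

20


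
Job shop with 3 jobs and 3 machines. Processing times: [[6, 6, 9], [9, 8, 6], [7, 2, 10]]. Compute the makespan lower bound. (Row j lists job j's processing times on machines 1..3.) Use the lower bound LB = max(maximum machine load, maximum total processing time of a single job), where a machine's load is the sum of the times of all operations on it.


Machine loads:
  Machine 1: 6 + 9 + 7 = 22
  Machine 2: 6 + 8 + 2 = 16
  Machine 3: 9 + 6 + 10 = 25
Max machine load = 25
Job totals:
  Job 1: 21
  Job 2: 23
  Job 3: 19
Max job total = 23
Lower bound = max(25, 23) = 25

25


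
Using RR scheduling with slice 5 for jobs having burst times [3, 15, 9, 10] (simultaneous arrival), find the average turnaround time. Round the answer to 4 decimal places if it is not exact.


Time quantum = 5
Execution trace:
  J1 runs 3 units, time = 3
  J2 runs 5 units, time = 8
  J3 runs 5 units, time = 13
  J4 runs 5 units, time = 18
  J2 runs 5 units, time = 23
  J3 runs 4 units, time = 27
  J4 runs 5 units, time = 32
  J2 runs 5 units, time = 37
Finish times: [3, 37, 27, 32]
Average turnaround = 99/4 = 24.75

24.75


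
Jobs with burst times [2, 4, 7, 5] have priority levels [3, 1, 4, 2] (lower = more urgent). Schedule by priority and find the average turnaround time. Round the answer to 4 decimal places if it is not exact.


Sort by priority (ascending = highest first):
Order: [(1, 4), (2, 5), (3, 2), (4, 7)]
Completion times:
  Priority 1, burst=4, C=4
  Priority 2, burst=5, C=9
  Priority 3, burst=2, C=11
  Priority 4, burst=7, C=18
Average turnaround = 42/4 = 10.5

10.5


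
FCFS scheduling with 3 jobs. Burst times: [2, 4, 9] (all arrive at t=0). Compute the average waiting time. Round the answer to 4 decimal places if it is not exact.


FCFS order (as given): [2, 4, 9]
Waiting times:
  Job 1: wait = 0
  Job 2: wait = 2
  Job 3: wait = 6
Sum of waiting times = 8
Average waiting time = 8/3 = 2.6667

2.6667


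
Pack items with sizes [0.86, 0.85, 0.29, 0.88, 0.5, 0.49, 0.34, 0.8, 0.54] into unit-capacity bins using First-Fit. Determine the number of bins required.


Place items sequentially using First-Fit:
  Item 0.86 -> new Bin 1
  Item 0.85 -> new Bin 2
  Item 0.29 -> new Bin 3
  Item 0.88 -> new Bin 4
  Item 0.5 -> Bin 3 (now 0.79)
  Item 0.49 -> new Bin 5
  Item 0.34 -> Bin 5 (now 0.83)
  Item 0.8 -> new Bin 6
  Item 0.54 -> new Bin 7
Total bins used = 7

7


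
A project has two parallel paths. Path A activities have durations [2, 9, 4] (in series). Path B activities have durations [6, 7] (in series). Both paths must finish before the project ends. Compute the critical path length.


Path A total = 2 + 9 + 4 = 15
Path B total = 6 + 7 = 13
Critical path = longest path = max(15, 13) = 15

15


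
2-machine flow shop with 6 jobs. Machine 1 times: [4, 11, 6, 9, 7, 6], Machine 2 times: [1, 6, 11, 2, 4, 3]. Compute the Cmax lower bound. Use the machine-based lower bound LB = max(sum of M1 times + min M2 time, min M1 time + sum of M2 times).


LB1 = sum(M1 times) + min(M2 times) = 43 + 1 = 44
LB2 = min(M1 times) + sum(M2 times) = 4 + 27 = 31
Lower bound = max(LB1, LB2) = max(44, 31) = 44

44


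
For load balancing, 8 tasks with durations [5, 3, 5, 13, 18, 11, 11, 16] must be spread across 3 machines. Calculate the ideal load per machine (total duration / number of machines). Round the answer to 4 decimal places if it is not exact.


Total processing time = 5 + 3 + 5 + 13 + 18 + 11 + 11 + 16 = 82
Number of machines = 3
Ideal balanced load = 82 / 3 = 27.3333

27.3333


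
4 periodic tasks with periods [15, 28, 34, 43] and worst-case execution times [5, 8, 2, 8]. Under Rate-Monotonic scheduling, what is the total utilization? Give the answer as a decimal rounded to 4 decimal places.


Compute individual utilizations (exact fractions):
  Task 1: C/T = 5/15 = 1/3 (approx. 0.3333)
  Task 2: C/T = 8/28 = 2/7 (approx. 0.2857)
  Task 3: C/T = 2/34 = 1/17 (approx. 0.0588)
  Task 4: C/T = 8/43 (approx. 0.186)
Total utilization U = 1/3 + 2/7 + 1/17 + 8/43 = 13262/15351
Rounded to 4 decimal places: U = 0.8639
RM (Liu & Layland) bound for 4 tasks = 0.756828; compare with U = 13262/15351 (approx. 0.863918)
bound < U <= 1, so the RM sufficient condition is not met (inconclusive; an exact test such as response-time analysis is needed).

0.8639


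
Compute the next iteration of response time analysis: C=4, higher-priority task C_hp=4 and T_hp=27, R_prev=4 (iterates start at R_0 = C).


R_next = C + ceil(R_prev / T_hp) * C_hp
ceil(4 / 27) = ceil(0.1481) = 1
Interference = 1 * 4 = 4
R_next = 4 + 4 = 8

8


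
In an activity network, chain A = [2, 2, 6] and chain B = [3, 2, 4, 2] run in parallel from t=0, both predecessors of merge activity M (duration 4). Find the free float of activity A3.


ES(A3) = sum of predecessors on chain A = 4
EF(A3) = ES + duration = 4 + 6 = 10
Successor of A3 is M. ES(M) = max(sum(A), sum(B)) = max(10, 11) = 11
Free float = ES(successor) - EF(current) = 11 - 10 = 1

1


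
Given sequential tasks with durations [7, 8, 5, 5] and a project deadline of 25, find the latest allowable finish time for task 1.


LF(activity 1) = deadline - sum of successor durations
Successors: activities 2 through 4 with durations [8, 5, 5]
Sum of successor durations = 18
LF = 25 - 18 = 7

7


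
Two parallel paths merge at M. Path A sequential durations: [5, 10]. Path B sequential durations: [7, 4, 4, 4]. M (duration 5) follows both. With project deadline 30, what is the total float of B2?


Forward pass: ES(B2) = sum of predecessors on chain B = 7
EF = ES + duration = 7 + 4 = 11
Backward pass: LF(M) = deadline = 30; LS(M) = 30 - 5 = 25
LF(B2) = LS(M) - sum(successors on chain B) = 25 - 8 = 17
LS = LF - duration = 17 - 4 = 13
Total float = LS - ES = 13 - 7 = 6

6


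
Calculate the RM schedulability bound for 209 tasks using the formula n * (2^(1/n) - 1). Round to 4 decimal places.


Compute 2^(1/209) = 1.0033219993
Subtract 1: 1.0033219993 - 1 = 0.0033219993
Multiply by n: 209 * 0.0033219993 = 0.6942978537
Round to 4 dp: 0.6943

0.6943


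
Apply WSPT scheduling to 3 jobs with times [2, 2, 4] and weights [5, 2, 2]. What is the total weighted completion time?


Compute p/w ratios and sort ascending (WSPT): [(2, 5), (2, 2), (4, 2)]
Compute weighted completion times:
  Job (p=2,w=5): C=2, w*C=5*2=10
  Job (p=2,w=2): C=4, w*C=2*4=8
  Job (p=4,w=2): C=8, w*C=2*8=16
Total weighted completion time = 34

34


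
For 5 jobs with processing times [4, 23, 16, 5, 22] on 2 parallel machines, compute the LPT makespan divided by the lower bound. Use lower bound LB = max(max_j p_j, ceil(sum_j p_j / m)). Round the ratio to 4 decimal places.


LPT order: [23, 22, 16, 5, 4]
Machine loads after assignment: [32, 38]
LPT makespan = 38
Lower bound = max(max_job, ceil(total/2)) = max(23, 35) = 35
Ratio = 38 / 35 = 1.0857

1.0857


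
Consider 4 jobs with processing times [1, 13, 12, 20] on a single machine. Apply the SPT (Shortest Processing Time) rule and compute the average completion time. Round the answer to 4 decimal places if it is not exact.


Sort jobs by processing time (SPT order): [1, 12, 13, 20]
Compute completion times sequentially:
  Job 1: processing = 1, completes at 1
  Job 2: processing = 12, completes at 13
  Job 3: processing = 13, completes at 26
  Job 4: processing = 20, completes at 46
Sum of completion times = 86
Average completion time = 86/4 = 21.5

21.5


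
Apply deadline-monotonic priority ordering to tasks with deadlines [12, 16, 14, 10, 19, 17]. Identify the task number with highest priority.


Sort tasks by relative deadline (ascending):
  Task 4: deadline = 10
  Task 1: deadline = 12
  Task 3: deadline = 14
  Task 2: deadline = 16
  Task 6: deadline = 17
  Task 5: deadline = 19
Priority order (highest first): [4, 1, 3, 2, 6, 5]
Highest priority task = 4

4


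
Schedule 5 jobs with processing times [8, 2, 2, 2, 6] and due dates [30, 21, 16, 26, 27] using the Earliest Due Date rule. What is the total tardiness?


Sort by due date (EDD order): [(2, 16), (2, 21), (2, 26), (6, 27), (8, 30)]
Compute completion times and tardiness:
  Job 1: p=2, d=16, C=2, tardiness=max(0,2-16)=0
  Job 2: p=2, d=21, C=4, tardiness=max(0,4-21)=0
  Job 3: p=2, d=26, C=6, tardiness=max(0,6-26)=0
  Job 4: p=6, d=27, C=12, tardiness=max(0,12-27)=0
  Job 5: p=8, d=30, C=20, tardiness=max(0,20-30)=0
Total tardiness = 0

0


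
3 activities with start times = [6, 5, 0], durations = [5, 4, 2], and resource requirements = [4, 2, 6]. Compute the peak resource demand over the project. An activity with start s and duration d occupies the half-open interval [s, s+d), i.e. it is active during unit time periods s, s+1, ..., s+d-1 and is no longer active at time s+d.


Each activity i is active on [start_i, start_i + duration_i).
Compute total resource usage per time slot:
  t=0: active resources = [6], total = 6
  t=1: active resources = [6], total = 6
  t=2: active resources = [], total = 0
  t=3: active resources = [], total = 0
  t=4: active resources = [], total = 0
  t=5: active resources = [2], total = 2
  t=6: active resources = [4, 2], total = 6
  t=7: active resources = [4, 2], total = 6
  t=8: active resources = [4, 2], total = 6
  t=9: active resources = [4], total = 4
  t=10: active resources = [4], total = 4
Peak resource demand = 6

6


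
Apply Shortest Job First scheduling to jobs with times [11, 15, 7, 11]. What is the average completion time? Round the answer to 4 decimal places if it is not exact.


SJF order (ascending): [7, 11, 11, 15]
Completion times:
  Job 1: burst=7, C=7
  Job 2: burst=11, C=18
  Job 3: burst=11, C=29
  Job 4: burst=15, C=44
Average completion = 98/4 = 24.5

24.5


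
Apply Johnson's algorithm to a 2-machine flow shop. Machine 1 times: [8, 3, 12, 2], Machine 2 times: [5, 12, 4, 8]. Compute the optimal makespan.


Apply Johnson's rule:
  Group 1 (a <= b): [(4, 2, 8), (2, 3, 12)]
  Group 2 (a > b): [(1, 8, 5), (3, 12, 4)]
Optimal job order: [4, 2, 1, 3]
Schedule:
  Job 4: M1 done at 2, M2 done at 10
  Job 2: M1 done at 5, M2 done at 22
  Job 1: M1 done at 13, M2 done at 27
  Job 3: M1 done at 25, M2 done at 31
Makespan = 31

31


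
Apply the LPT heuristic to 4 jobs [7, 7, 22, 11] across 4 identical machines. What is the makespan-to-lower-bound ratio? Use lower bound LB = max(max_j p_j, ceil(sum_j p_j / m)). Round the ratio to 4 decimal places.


LPT order: [22, 11, 7, 7]
Machine loads after assignment: [22, 11, 7, 7]
LPT makespan = 22
Lower bound = max(max_job, ceil(total/4)) = max(22, 12) = 22
Ratio = 22 / 22 = 1.0

1.0


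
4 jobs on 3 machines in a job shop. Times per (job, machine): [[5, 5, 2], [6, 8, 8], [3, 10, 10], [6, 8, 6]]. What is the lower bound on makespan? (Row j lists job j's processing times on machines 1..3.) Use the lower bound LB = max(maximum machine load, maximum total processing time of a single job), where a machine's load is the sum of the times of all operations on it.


Machine loads:
  Machine 1: 5 + 6 + 3 + 6 = 20
  Machine 2: 5 + 8 + 10 + 8 = 31
  Machine 3: 2 + 8 + 10 + 6 = 26
Max machine load = 31
Job totals:
  Job 1: 12
  Job 2: 22
  Job 3: 23
  Job 4: 20
Max job total = 23
Lower bound = max(31, 23) = 31

31


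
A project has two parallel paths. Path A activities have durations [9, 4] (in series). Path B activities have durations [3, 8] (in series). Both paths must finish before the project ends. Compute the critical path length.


Path A total = 9 + 4 = 13
Path B total = 3 + 8 = 11
Critical path = longest path = max(13, 11) = 13

13


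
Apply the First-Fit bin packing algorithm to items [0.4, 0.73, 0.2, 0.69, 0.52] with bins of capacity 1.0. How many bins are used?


Place items sequentially using First-Fit:
  Item 0.4 -> new Bin 1
  Item 0.73 -> new Bin 2
  Item 0.2 -> Bin 1 (now 0.6)
  Item 0.69 -> new Bin 3
  Item 0.52 -> new Bin 4
Total bins used = 4

4


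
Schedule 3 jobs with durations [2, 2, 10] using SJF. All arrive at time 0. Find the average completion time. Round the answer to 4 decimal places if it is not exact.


SJF order (ascending): [2, 2, 10]
Completion times:
  Job 1: burst=2, C=2
  Job 2: burst=2, C=4
  Job 3: burst=10, C=14
Average completion = 20/3 = 6.6667

6.6667


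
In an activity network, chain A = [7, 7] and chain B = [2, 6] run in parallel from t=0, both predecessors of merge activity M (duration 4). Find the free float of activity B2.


ES(B2) = sum of predecessors on chain B = 2
EF(B2) = ES + duration = 2 + 6 = 8
Successor of B2 is M. ES(M) = max(sum(A), sum(B)) = max(14, 8) = 14
Free float = ES(successor) - EF(current) = 14 - 8 = 6

6


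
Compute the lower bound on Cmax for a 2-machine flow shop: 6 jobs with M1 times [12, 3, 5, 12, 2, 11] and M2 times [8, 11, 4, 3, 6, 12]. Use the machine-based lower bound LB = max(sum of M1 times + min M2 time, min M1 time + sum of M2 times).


LB1 = sum(M1 times) + min(M2 times) = 45 + 3 = 48
LB2 = min(M1 times) + sum(M2 times) = 2 + 44 = 46
Lower bound = max(LB1, LB2) = max(48, 46) = 48

48


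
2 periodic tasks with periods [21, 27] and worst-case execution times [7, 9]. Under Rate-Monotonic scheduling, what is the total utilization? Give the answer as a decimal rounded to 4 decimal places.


Compute individual utilizations (exact fractions):
  Task 1: C/T = 7/21 = 1/3 (approx. 0.3333)
  Task 2: C/T = 9/27 = 1/3 (approx. 0.3333)
Total utilization U = 1/3 + 1/3 = 2/3
Rounded to 4 decimal places: U = 0.6667
RM (Liu & Layland) bound for 2 tasks = 0.828427; compare with U = 2/3 (approx. 0.666667)
U <= bound, so schedulable by RM sufficient condition.

0.6667


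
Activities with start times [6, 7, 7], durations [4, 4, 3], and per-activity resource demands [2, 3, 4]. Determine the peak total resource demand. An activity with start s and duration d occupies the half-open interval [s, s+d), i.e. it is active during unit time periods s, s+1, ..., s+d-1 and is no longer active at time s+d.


Each activity i is active on [start_i, start_i + duration_i).
Compute total resource usage per time slot:
  t=0: active resources = [], total = 0
  t=1: active resources = [], total = 0
  t=2: active resources = [], total = 0
  t=3: active resources = [], total = 0
  t=4: active resources = [], total = 0
  t=5: active resources = [], total = 0
  t=6: active resources = [2], total = 2
  t=7: active resources = [2, 3, 4], total = 9
  t=8: active resources = [2, 3, 4], total = 9
  t=9: active resources = [2, 3, 4], total = 9
  t=10: active resources = [3], total = 3
Peak resource demand = 9

9


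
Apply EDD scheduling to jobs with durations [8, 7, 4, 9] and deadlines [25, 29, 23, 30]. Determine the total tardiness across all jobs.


Sort by due date (EDD order): [(4, 23), (8, 25), (7, 29), (9, 30)]
Compute completion times and tardiness:
  Job 1: p=4, d=23, C=4, tardiness=max(0,4-23)=0
  Job 2: p=8, d=25, C=12, tardiness=max(0,12-25)=0
  Job 3: p=7, d=29, C=19, tardiness=max(0,19-29)=0
  Job 4: p=9, d=30, C=28, tardiness=max(0,28-30)=0
Total tardiness = 0

0


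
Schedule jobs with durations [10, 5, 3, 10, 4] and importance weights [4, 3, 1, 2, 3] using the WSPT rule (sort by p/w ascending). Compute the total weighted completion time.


Compute p/w ratios and sort ascending (WSPT): [(4, 3), (5, 3), (10, 4), (3, 1), (10, 2)]
Compute weighted completion times:
  Job (p=4,w=3): C=4, w*C=3*4=12
  Job (p=5,w=3): C=9, w*C=3*9=27
  Job (p=10,w=4): C=19, w*C=4*19=76
  Job (p=3,w=1): C=22, w*C=1*22=22
  Job (p=10,w=2): C=32, w*C=2*32=64
Total weighted completion time = 201

201


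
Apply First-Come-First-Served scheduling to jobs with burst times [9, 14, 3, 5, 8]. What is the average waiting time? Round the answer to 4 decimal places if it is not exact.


FCFS order (as given): [9, 14, 3, 5, 8]
Waiting times:
  Job 1: wait = 0
  Job 2: wait = 9
  Job 3: wait = 23
  Job 4: wait = 26
  Job 5: wait = 31
Sum of waiting times = 89
Average waiting time = 89/5 = 17.8

17.8


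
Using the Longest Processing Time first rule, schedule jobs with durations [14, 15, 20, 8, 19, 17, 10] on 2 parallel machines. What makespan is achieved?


Sort jobs in decreasing order (LPT): [20, 19, 17, 15, 14, 10, 8]
Assign each job to the least loaded machine:
  Machine 1: jobs [20, 15, 14], load = 49
  Machine 2: jobs [19, 17, 10, 8], load = 54
Makespan = max load = 54

54


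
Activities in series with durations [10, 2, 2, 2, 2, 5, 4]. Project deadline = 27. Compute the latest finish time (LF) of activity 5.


LF(activity 5) = deadline - sum of successor durations
Successors: activities 6 through 7 with durations [5, 4]
Sum of successor durations = 9
LF = 27 - 9 = 18

18


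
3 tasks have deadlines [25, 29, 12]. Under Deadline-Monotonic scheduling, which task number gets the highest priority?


Sort tasks by relative deadline (ascending):
  Task 3: deadline = 12
  Task 1: deadline = 25
  Task 2: deadline = 29
Priority order (highest first): [3, 1, 2]
Highest priority task = 3

3


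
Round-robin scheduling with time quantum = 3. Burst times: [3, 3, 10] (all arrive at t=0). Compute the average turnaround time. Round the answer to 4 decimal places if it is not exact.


Time quantum = 3
Execution trace:
  J1 runs 3 units, time = 3
  J2 runs 3 units, time = 6
  J3 runs 3 units, time = 9
  J3 runs 3 units, time = 12
  J3 runs 3 units, time = 15
  J3 runs 1 units, time = 16
Finish times: [3, 6, 16]
Average turnaround = 25/3 = 8.3333

8.3333


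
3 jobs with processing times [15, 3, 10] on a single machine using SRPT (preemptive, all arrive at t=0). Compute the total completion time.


Since all jobs arrive at t=0, SRPT equals SPT ordering.
SPT order: [3, 10, 15]
Completion times:
  Job 1: p=3, C=3
  Job 2: p=10, C=13
  Job 3: p=15, C=28
Total completion time = 3 + 13 + 28 = 44

44


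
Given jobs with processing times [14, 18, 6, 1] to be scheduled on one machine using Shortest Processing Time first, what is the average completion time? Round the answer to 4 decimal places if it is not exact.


Sort jobs by processing time (SPT order): [1, 6, 14, 18]
Compute completion times sequentially:
  Job 1: processing = 1, completes at 1
  Job 2: processing = 6, completes at 7
  Job 3: processing = 14, completes at 21
  Job 4: processing = 18, completes at 39
Sum of completion times = 68
Average completion time = 68/4 = 17.0

17.0


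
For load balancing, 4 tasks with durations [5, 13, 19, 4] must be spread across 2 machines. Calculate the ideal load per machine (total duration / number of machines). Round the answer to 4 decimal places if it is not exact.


Total processing time = 5 + 13 + 19 + 4 = 41
Number of machines = 2
Ideal balanced load = 41 / 2 = 20.5

20.5


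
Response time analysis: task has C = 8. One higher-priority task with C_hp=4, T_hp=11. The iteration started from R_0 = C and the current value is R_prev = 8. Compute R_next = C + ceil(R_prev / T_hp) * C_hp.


R_next = C + ceil(R_prev / T_hp) * C_hp
ceil(8 / 11) = ceil(0.7273) = 1
Interference = 1 * 4 = 4
R_next = 8 + 4 = 12

12


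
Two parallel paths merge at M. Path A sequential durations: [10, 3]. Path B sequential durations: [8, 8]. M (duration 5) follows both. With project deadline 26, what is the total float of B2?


Forward pass: ES(B2) = sum of predecessors on chain B = 8
EF = ES + duration = 8 + 8 = 16
Backward pass: LF(M) = deadline = 26; LS(M) = 26 - 5 = 21
LF(B2) = LS(M) - sum(successors on chain B) = 21 - 0 = 21
LS = LF - duration = 21 - 8 = 13
Total float = LS - ES = 13 - 8 = 5

5


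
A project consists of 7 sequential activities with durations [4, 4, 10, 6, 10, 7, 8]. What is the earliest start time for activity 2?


Activity 2 starts after activities 1 through 1 complete.
Predecessor durations: [4]
ES = 4 = 4

4


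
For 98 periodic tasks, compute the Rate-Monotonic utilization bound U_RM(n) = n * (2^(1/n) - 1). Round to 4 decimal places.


Compute 2^(1/98) = 1.0070980027
Subtract 1: 1.0070980027 - 1 = 0.0070980027
Multiply by n: 98 * 0.0070980027 = 0.6956042646
Round to 4 dp: 0.6956

0.6956


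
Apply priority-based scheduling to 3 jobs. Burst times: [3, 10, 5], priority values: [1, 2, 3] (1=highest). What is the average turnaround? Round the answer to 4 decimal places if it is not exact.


Sort by priority (ascending = highest first):
Order: [(1, 3), (2, 10), (3, 5)]
Completion times:
  Priority 1, burst=3, C=3
  Priority 2, burst=10, C=13
  Priority 3, burst=5, C=18
Average turnaround = 34/3 = 11.3333

11.3333


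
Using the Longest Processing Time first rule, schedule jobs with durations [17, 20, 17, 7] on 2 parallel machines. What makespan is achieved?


Sort jobs in decreasing order (LPT): [20, 17, 17, 7]
Assign each job to the least loaded machine:
  Machine 1: jobs [20, 7], load = 27
  Machine 2: jobs [17, 17], load = 34
Makespan = max load = 34

34


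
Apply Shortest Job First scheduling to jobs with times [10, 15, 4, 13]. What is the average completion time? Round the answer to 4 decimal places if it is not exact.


SJF order (ascending): [4, 10, 13, 15]
Completion times:
  Job 1: burst=4, C=4
  Job 2: burst=10, C=14
  Job 3: burst=13, C=27
  Job 4: burst=15, C=42
Average completion = 87/4 = 21.75

21.75


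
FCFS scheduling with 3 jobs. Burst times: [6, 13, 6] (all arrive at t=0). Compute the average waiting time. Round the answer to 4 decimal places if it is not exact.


FCFS order (as given): [6, 13, 6]
Waiting times:
  Job 1: wait = 0
  Job 2: wait = 6
  Job 3: wait = 19
Sum of waiting times = 25
Average waiting time = 25/3 = 8.3333

8.3333


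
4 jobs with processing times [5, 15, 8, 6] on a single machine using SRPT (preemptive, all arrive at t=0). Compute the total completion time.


Since all jobs arrive at t=0, SRPT equals SPT ordering.
SPT order: [5, 6, 8, 15]
Completion times:
  Job 1: p=5, C=5
  Job 2: p=6, C=11
  Job 3: p=8, C=19
  Job 4: p=15, C=34
Total completion time = 5 + 11 + 19 + 34 = 69

69


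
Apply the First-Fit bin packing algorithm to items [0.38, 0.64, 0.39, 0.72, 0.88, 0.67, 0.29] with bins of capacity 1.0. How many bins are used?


Place items sequentially using First-Fit:
  Item 0.38 -> new Bin 1
  Item 0.64 -> new Bin 2
  Item 0.39 -> Bin 1 (now 0.77)
  Item 0.72 -> new Bin 3
  Item 0.88 -> new Bin 4
  Item 0.67 -> new Bin 5
  Item 0.29 -> Bin 2 (now 0.93)
Total bins used = 5

5


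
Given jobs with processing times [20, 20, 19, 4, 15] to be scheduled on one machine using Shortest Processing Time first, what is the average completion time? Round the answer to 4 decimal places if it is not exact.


Sort jobs by processing time (SPT order): [4, 15, 19, 20, 20]
Compute completion times sequentially:
  Job 1: processing = 4, completes at 4
  Job 2: processing = 15, completes at 19
  Job 3: processing = 19, completes at 38
  Job 4: processing = 20, completes at 58
  Job 5: processing = 20, completes at 78
Sum of completion times = 197
Average completion time = 197/5 = 39.4

39.4


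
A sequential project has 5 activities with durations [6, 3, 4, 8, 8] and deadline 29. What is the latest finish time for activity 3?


LF(activity 3) = deadline - sum of successor durations
Successors: activities 4 through 5 with durations [8, 8]
Sum of successor durations = 16
LF = 29 - 16 = 13

13


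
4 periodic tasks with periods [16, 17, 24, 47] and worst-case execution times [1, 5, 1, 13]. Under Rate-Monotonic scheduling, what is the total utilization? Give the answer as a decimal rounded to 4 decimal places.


Compute individual utilizations (exact fractions):
  Task 1: C/T = 1/16 (approx. 0.0625)
  Task 2: C/T = 5/17 (approx. 0.2941)
  Task 3: C/T = 1/24 (approx. 0.0417)
  Task 4: C/T = 13/47 (approx. 0.2766)
Total utilization U = 1/16 + 5/17 + 1/24 + 13/47 = 25883/38352
Rounded to 4 decimal places: U = 0.6749
RM (Liu & Layland) bound for 4 tasks = 0.756828; compare with U = 25883/38352 (approx. 0.674880)
U <= bound, so schedulable by RM sufficient condition.

0.6749


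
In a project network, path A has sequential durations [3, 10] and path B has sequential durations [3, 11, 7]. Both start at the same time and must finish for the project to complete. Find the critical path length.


Path A total = 3 + 10 = 13
Path B total = 3 + 11 + 7 = 21
Critical path = longest path = max(13, 21) = 21

21


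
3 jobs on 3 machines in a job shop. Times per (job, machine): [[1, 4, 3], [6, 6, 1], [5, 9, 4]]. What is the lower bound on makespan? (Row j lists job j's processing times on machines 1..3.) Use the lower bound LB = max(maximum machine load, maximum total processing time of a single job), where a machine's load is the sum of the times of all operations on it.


Machine loads:
  Machine 1: 1 + 6 + 5 = 12
  Machine 2: 4 + 6 + 9 = 19
  Machine 3: 3 + 1 + 4 = 8
Max machine load = 19
Job totals:
  Job 1: 8
  Job 2: 13
  Job 3: 18
Max job total = 18
Lower bound = max(19, 18) = 19

19


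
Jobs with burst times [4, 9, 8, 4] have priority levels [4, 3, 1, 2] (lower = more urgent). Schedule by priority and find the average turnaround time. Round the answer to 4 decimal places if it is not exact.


Sort by priority (ascending = highest first):
Order: [(1, 8), (2, 4), (3, 9), (4, 4)]
Completion times:
  Priority 1, burst=8, C=8
  Priority 2, burst=4, C=12
  Priority 3, burst=9, C=21
  Priority 4, burst=4, C=25
Average turnaround = 66/4 = 16.5

16.5


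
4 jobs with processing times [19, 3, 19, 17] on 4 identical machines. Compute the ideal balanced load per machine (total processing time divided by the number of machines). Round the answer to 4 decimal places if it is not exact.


Total processing time = 19 + 3 + 19 + 17 = 58
Number of machines = 4
Ideal balanced load = 58 / 4 = 14.5

14.5


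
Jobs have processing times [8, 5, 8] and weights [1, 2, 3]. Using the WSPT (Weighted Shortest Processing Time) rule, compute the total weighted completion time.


Compute p/w ratios and sort ascending (WSPT): [(5, 2), (8, 3), (8, 1)]
Compute weighted completion times:
  Job (p=5,w=2): C=5, w*C=2*5=10
  Job (p=8,w=3): C=13, w*C=3*13=39
  Job (p=8,w=1): C=21, w*C=1*21=21
Total weighted completion time = 70

70


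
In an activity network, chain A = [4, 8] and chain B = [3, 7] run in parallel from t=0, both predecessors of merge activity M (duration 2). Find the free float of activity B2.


ES(B2) = sum of predecessors on chain B = 3
EF(B2) = ES + duration = 3 + 7 = 10
Successor of B2 is M. ES(M) = max(sum(A), sum(B)) = max(12, 10) = 12
Free float = ES(successor) - EF(current) = 12 - 10 = 2

2


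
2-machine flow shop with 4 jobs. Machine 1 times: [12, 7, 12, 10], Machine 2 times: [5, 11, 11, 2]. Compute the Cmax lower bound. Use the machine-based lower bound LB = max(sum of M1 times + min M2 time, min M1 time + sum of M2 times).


LB1 = sum(M1 times) + min(M2 times) = 41 + 2 = 43
LB2 = min(M1 times) + sum(M2 times) = 7 + 29 = 36
Lower bound = max(LB1, LB2) = max(43, 36) = 43

43


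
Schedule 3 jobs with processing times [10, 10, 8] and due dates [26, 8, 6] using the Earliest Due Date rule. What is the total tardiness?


Sort by due date (EDD order): [(8, 6), (10, 8), (10, 26)]
Compute completion times and tardiness:
  Job 1: p=8, d=6, C=8, tardiness=max(0,8-6)=2
  Job 2: p=10, d=8, C=18, tardiness=max(0,18-8)=10
  Job 3: p=10, d=26, C=28, tardiness=max(0,28-26)=2
Total tardiness = 14

14


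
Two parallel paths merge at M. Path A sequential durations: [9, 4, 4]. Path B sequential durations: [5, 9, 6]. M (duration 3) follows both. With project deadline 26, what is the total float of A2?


Forward pass: ES(A2) = sum of predecessors on chain A = 9
EF = ES + duration = 9 + 4 = 13
Backward pass: LF(M) = deadline = 26; LS(M) = 26 - 3 = 23
LF(A2) = LS(M) - sum(successors on chain A) = 23 - 4 = 19
LS = LF - duration = 19 - 4 = 15
Total float = LS - ES = 15 - 9 = 6

6


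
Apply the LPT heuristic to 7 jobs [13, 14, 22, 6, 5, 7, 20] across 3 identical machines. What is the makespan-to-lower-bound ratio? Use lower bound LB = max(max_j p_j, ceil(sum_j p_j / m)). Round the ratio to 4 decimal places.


LPT order: [22, 20, 14, 13, 7, 6, 5]
Machine loads after assignment: [28, 32, 27]
LPT makespan = 32
Lower bound = max(max_job, ceil(total/3)) = max(22, 29) = 29
Ratio = 32 / 29 = 1.1034

1.1034


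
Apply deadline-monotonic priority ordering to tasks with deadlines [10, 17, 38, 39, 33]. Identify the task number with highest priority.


Sort tasks by relative deadline (ascending):
  Task 1: deadline = 10
  Task 2: deadline = 17
  Task 5: deadline = 33
  Task 3: deadline = 38
  Task 4: deadline = 39
Priority order (highest first): [1, 2, 5, 3, 4]
Highest priority task = 1

1


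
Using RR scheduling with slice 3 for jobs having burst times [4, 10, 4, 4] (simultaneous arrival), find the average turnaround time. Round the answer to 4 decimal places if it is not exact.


Time quantum = 3
Execution trace:
  J1 runs 3 units, time = 3
  J2 runs 3 units, time = 6
  J3 runs 3 units, time = 9
  J4 runs 3 units, time = 12
  J1 runs 1 units, time = 13
  J2 runs 3 units, time = 16
  J3 runs 1 units, time = 17
  J4 runs 1 units, time = 18
  J2 runs 3 units, time = 21
  J2 runs 1 units, time = 22
Finish times: [13, 22, 17, 18]
Average turnaround = 70/4 = 17.5

17.5


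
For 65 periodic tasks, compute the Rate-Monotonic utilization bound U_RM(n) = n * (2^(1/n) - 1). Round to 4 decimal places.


Compute 2^(1/65) = 1.0107208638
Subtract 1: 1.0107208638 - 1 = 0.0107208638
Multiply by n: 65 * 0.0107208638 = 0.6968561470
Round to 4 dp: 0.6969

0.6969


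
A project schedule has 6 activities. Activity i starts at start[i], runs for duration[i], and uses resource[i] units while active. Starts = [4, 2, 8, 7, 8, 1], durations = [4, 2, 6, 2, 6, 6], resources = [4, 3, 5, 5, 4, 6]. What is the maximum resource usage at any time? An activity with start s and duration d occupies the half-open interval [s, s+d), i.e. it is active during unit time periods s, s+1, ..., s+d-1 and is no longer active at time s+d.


Each activity i is active on [start_i, start_i + duration_i).
Compute total resource usage per time slot:
  t=0: active resources = [], total = 0
  t=1: active resources = [6], total = 6
  t=2: active resources = [3, 6], total = 9
  t=3: active resources = [3, 6], total = 9
  t=4: active resources = [4, 6], total = 10
  t=5: active resources = [4, 6], total = 10
  t=6: active resources = [4, 6], total = 10
  t=7: active resources = [4, 5], total = 9
  t=8: active resources = [5, 5, 4], total = 14
  t=9: active resources = [5, 4], total = 9
  t=10: active resources = [5, 4], total = 9
  t=11: active resources = [5, 4], total = 9
  t=12: active resources = [5, 4], total = 9
  t=13: active resources = [5, 4], total = 9
Peak resource demand = 14

14
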